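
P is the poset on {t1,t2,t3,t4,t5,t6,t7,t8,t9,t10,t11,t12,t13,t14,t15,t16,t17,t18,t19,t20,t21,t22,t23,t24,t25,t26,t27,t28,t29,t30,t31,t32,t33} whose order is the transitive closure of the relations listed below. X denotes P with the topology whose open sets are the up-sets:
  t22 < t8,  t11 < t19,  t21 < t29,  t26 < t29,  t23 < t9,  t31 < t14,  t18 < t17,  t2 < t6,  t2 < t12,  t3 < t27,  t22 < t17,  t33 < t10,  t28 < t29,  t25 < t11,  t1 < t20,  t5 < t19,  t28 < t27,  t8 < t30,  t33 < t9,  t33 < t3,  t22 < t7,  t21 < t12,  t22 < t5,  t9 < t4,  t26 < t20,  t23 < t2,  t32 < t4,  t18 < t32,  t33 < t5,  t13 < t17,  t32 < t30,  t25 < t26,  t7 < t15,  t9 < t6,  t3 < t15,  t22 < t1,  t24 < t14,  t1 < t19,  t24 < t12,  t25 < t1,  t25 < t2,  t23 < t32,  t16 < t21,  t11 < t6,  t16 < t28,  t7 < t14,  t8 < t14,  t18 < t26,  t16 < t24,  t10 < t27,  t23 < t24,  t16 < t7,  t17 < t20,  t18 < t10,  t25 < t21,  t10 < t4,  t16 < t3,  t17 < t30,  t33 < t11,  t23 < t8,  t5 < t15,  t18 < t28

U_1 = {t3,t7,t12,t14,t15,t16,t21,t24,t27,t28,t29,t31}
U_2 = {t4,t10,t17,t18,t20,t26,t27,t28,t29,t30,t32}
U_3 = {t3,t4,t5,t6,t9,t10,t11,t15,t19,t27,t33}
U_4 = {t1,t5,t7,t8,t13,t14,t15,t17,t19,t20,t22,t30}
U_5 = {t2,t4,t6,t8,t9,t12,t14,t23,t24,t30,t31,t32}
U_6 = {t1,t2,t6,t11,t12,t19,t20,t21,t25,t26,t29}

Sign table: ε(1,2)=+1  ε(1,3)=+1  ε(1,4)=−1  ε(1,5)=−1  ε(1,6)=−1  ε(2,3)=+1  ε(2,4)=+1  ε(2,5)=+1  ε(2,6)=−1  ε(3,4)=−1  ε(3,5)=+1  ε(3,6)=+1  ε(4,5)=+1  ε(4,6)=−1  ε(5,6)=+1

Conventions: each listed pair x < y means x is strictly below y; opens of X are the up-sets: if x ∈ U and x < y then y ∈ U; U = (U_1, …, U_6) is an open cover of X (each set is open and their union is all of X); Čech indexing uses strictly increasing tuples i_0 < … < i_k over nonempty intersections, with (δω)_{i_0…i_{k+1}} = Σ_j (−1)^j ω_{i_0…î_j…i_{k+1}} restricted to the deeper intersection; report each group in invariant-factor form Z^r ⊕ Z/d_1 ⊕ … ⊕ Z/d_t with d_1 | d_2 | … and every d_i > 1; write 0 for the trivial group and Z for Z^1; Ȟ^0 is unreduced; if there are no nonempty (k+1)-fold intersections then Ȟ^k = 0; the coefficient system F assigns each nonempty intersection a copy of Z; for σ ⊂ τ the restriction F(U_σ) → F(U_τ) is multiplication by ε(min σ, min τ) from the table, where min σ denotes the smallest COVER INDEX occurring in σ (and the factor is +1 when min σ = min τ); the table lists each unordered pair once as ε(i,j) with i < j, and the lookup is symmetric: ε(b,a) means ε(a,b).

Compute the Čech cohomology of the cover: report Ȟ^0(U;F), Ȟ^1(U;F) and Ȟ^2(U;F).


cover nerve:
  U12={t27,t28,t29} U13={t3,t15,t27} U14={t7,t14,t15} U15={t12,t14,t24,t31} U16={t12,t21,t29} U23={t4,t10,t27} U24={t17,t20,t30} U25={t4,t30,t32} U26={t20,t26,t29} U34={t5,t15,t19} U35={t4,t6,t9} U36={t6,t11,t19} U45={t8,t14,t30} U46={t1,t19,t20} U56={t2,t6,t12}
  U123={t27} U126={t29} U134={t15} U145={t14} U156={t12} U235={t4} U245={t30} U246={t20} U346={t19} U356={t6}
C dims 6,15,10; δ0: rk 6, SNF 1^5·2; δ1: rk 9, SNF 1^9
Ȟ^0: (6−6)−0=0 ⇒ 0
Ȟ^1: (15−9)−6=0 plus torsion [2] ⇒ Z/2
Ȟ^2: (10−0)−9=1 ⇒ Z

Ȟ^0(U;F) ≅ 0; Ȟ^1(U;F) ≅ Z/2; Ȟ^2(U;F) ≅ Z


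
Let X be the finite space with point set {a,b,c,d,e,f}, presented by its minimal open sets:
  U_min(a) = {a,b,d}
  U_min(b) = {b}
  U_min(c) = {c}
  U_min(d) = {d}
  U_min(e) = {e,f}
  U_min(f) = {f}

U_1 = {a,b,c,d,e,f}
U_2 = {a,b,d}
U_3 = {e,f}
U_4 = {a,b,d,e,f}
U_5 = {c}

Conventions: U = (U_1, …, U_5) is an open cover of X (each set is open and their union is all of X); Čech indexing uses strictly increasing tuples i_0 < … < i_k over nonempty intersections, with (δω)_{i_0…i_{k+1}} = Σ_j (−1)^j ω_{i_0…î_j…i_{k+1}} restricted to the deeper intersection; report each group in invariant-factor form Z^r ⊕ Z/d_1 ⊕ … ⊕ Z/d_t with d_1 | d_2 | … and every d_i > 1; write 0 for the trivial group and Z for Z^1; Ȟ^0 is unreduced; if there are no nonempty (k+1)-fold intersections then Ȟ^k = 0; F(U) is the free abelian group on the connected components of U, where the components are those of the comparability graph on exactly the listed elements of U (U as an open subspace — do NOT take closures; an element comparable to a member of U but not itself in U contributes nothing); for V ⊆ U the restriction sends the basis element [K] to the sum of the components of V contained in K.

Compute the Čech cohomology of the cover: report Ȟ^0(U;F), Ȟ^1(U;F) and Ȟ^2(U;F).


Ȟ^0 ≅ Z^3, Ȟ^1 ≅ 0 and Ȟ^2 ≅ 0

nerve of the cover:
  U12={a,b,d} U13={e,f} U14={a,b,d,e,f} U15={c} U24={a,b,d} U34={e,f}
  U124={a,b,d} U134={e,f}
components per intersection:
  U1: {a,b,d} {c} {e,f}
  U2: {a,b,d}
  U3: {e,f}
  U4: {a,b,d} {e,f}
  U5: {c}
  U12: {a,b,d}
  U13: {e,f}
  U14: {a,b,d} {e,f}
  U15: {c}
  U24: {a,b,d}
  U34: {e,f}
  U124: {a,b,d}
  U134: {e,f}
C dims 8,7,2; δ0: rk 5, SNF 1^5; δ1: rk 2, SNF 1^2
Ȟ^0 = (8 − 5) − 0 = 3, so Ȟ^0 ≅ Z^3
Ȟ^1 = (7 − 2) − 5 = 0, so Ȟ^1 ≅ 0
Ȟ^2 = (2 − 0) − 2 = 0, so Ȟ^2 ≅ 0


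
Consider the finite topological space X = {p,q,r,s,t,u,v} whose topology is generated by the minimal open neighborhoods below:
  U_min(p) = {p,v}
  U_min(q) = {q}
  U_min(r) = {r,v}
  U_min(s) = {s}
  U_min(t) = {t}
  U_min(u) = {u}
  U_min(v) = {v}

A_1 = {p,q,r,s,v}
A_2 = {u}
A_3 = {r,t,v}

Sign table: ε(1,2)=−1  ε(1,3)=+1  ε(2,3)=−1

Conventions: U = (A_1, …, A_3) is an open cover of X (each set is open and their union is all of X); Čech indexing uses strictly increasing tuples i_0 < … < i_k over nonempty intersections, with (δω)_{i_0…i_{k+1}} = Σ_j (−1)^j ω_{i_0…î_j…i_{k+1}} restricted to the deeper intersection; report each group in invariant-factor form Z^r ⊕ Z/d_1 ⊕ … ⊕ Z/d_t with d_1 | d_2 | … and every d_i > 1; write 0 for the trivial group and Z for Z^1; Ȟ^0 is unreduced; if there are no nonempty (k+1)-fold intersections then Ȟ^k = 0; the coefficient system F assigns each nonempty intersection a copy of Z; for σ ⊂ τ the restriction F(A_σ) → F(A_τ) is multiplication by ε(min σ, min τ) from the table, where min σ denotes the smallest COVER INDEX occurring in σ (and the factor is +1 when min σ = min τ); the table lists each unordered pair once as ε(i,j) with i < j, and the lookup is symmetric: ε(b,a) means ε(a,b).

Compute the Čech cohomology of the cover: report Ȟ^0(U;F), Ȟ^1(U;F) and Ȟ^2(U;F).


Ȟ^0 = Z^2; Ȟ^1 = 0; Ȟ^2 = 0

nerve simplices:
  A13={r,v}
C dims 3,1; δ0: rk 1, SNF 1^1
degree 0: 3−1−0 = 2 → Ȟ^0 ≅ Z^2
degree 1: 1−0−1 = 0 → Ȟ^1 ≅ 0
degree 2: 0−0−0 = 0 → Ȟ^2 ≅ 0


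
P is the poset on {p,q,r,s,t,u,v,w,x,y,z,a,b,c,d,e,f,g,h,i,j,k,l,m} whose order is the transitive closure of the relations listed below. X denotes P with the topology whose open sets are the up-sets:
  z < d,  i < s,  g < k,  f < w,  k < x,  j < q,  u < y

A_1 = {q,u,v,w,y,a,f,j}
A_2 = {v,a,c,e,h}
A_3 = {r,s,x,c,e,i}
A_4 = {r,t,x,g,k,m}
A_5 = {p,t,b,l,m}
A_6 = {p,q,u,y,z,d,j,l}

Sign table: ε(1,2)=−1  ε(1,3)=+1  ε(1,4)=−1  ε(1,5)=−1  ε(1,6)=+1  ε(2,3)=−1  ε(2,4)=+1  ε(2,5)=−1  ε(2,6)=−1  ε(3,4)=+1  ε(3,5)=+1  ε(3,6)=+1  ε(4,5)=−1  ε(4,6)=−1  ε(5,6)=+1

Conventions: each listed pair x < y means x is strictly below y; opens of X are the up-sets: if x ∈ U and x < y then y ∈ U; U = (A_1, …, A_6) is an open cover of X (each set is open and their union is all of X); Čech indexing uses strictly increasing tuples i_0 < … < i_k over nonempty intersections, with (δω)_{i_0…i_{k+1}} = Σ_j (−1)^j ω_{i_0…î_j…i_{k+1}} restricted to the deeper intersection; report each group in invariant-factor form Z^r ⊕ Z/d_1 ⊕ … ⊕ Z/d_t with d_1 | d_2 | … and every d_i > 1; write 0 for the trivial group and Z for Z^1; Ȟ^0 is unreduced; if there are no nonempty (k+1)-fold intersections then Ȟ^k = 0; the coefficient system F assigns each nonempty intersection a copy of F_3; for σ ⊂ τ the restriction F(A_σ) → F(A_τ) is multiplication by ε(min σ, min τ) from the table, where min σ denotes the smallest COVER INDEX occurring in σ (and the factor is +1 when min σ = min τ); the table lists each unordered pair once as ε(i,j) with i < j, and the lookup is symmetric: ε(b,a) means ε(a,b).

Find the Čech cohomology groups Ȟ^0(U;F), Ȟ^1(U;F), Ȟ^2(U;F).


nonempty overlaps:
  A12={v,a} A16={q,u,y,j} A23={c,e} A34={r,x} A45={t,m} A56={p,l}
C dims 6,6; δ0: rk_F3 6
degree 0: 6−6−0 = 0 → Ȟ^0 ≅ 0
degree 1: 6−0−6 = 0 → Ȟ^1 ≅ 0
degree 2: 0−0−0 = 0 → Ȟ^2 ≅ 0

Ȟ^0(U;F) ≅ 0, Ȟ^1(U;F) ≅ 0, Ȟ^2(U;F) ≅ 0


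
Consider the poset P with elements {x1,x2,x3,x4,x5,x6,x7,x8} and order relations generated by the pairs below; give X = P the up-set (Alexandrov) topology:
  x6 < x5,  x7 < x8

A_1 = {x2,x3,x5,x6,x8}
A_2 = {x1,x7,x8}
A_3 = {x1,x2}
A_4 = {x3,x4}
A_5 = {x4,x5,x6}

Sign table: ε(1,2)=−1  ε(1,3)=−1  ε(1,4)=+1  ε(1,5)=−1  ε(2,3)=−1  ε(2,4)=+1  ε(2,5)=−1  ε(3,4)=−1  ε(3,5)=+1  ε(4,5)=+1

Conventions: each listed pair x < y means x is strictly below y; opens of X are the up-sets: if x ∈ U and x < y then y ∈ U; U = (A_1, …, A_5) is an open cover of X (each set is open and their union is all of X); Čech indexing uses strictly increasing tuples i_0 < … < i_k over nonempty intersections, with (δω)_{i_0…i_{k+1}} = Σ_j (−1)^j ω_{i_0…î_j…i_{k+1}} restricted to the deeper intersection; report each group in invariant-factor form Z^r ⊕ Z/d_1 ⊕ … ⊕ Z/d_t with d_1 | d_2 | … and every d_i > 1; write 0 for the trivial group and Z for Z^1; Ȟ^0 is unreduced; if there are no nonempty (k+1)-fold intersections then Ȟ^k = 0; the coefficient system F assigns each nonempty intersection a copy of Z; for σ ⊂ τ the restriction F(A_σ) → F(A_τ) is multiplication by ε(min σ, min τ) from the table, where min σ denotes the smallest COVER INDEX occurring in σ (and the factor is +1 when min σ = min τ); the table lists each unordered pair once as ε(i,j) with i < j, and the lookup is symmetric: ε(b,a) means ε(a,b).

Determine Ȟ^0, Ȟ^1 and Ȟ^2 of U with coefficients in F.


nonempty overlaps:
  A12={x8} A13={x2} A14={x3} A15={x5,x6} A23={x1} A45={x4}
C dims 5,6; δ0: rk 5, SNF 1^4·2
degree 0: 5−5−0 = 0 → Ȟ^0 ≅ 0
degree 1: 6−0−5 = 1 plus torsion [2] → Ȟ^1 ≅ Z ⊕ Z/2
degree 2: 0−0−0 = 0 → Ȟ^2 ≅ 0

Ȟ^0(U;F) ≅ 0, Ȟ^1(U;F) ≅ Z ⊕ Z/2 and Ȟ^2(U;F) ≅ 0


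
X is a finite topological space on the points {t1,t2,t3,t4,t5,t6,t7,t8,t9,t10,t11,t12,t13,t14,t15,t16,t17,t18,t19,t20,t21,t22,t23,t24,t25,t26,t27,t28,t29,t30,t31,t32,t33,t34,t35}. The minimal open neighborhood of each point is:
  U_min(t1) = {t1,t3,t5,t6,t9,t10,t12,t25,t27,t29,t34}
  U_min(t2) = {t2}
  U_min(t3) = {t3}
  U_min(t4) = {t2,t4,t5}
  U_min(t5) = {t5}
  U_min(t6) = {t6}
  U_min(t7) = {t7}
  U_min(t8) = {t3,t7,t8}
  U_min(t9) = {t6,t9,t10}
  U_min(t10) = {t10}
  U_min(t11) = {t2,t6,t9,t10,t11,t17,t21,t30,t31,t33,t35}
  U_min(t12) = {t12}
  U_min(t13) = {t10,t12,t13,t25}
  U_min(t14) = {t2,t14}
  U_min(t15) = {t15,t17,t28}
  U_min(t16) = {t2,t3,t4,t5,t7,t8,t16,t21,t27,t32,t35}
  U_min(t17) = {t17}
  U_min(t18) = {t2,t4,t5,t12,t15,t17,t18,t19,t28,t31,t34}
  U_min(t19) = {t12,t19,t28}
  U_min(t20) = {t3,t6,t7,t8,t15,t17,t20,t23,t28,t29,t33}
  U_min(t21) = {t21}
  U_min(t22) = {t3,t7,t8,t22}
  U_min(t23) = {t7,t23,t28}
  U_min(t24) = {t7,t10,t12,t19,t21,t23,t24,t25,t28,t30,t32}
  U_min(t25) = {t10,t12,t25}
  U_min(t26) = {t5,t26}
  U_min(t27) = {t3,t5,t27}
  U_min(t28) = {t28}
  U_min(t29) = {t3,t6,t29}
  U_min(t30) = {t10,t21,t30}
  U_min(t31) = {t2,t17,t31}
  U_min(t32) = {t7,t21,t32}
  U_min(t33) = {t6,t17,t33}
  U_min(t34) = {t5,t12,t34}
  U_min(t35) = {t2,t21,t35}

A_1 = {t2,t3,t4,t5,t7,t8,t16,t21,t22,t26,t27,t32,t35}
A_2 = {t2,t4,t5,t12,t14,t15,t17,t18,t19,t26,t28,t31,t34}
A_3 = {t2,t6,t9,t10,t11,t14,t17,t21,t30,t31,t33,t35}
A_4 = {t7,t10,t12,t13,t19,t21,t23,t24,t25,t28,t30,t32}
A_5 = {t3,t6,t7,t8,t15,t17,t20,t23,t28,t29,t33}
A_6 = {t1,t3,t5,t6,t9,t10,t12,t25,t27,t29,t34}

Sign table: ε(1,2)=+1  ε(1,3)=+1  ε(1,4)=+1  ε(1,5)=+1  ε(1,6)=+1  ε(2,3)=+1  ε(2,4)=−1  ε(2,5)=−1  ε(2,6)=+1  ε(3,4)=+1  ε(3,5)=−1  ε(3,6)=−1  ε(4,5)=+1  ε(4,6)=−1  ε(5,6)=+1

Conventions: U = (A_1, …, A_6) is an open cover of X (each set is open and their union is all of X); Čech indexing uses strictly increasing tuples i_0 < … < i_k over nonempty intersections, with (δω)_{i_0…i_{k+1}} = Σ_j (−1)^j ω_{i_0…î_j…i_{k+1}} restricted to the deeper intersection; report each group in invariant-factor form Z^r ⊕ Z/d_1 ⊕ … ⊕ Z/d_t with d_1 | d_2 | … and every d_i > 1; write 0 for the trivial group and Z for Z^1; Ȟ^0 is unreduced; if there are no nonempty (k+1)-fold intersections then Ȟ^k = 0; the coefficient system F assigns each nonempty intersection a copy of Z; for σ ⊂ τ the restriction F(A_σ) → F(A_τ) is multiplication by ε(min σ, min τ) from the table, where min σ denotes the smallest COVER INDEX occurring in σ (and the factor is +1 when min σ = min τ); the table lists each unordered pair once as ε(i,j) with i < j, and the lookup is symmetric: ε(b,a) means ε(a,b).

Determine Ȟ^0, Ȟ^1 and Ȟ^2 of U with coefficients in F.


Ȟ^0 ≅ 0, Ȟ^1 ≅ Z/2 and Ȟ^2 ≅ Z

nonempty intersections:
  A12={t2,t4,t5,t26} A13={t2,t21,t35} A14={t7,t21,t32} A15={t3,t7,t8} A16={t3,t5,t27} A23={t2,t14,t17,t31} A24={t12,t19,t28} A25={t15,t17,t28} A26={t5,t12,t34} A34={t10,t21,t30} A35={t6,t17,t33} A36={t6,t9,t10} A45={t7,t23,t28} A46={t10,t12,t25} A56={t3,t6,t29}
  A123={t2} A126={t5} A134={t21} A145={t7} A156={t3} A235={t17} A245={t28} A246={t12} A346={t10} A356={t6}
C dims 6,15,10; δ0: rk 6, SNF 1^5·2; δ1: rk 9, SNF 1^9
Ȟ^0: (6−6)−0=0 ⇒ 0
Ȟ^1: (15−9)−6=0 plus torsion [2] ⇒ Z/2
Ȟ^2: (10−0)−9=1 ⇒ Z


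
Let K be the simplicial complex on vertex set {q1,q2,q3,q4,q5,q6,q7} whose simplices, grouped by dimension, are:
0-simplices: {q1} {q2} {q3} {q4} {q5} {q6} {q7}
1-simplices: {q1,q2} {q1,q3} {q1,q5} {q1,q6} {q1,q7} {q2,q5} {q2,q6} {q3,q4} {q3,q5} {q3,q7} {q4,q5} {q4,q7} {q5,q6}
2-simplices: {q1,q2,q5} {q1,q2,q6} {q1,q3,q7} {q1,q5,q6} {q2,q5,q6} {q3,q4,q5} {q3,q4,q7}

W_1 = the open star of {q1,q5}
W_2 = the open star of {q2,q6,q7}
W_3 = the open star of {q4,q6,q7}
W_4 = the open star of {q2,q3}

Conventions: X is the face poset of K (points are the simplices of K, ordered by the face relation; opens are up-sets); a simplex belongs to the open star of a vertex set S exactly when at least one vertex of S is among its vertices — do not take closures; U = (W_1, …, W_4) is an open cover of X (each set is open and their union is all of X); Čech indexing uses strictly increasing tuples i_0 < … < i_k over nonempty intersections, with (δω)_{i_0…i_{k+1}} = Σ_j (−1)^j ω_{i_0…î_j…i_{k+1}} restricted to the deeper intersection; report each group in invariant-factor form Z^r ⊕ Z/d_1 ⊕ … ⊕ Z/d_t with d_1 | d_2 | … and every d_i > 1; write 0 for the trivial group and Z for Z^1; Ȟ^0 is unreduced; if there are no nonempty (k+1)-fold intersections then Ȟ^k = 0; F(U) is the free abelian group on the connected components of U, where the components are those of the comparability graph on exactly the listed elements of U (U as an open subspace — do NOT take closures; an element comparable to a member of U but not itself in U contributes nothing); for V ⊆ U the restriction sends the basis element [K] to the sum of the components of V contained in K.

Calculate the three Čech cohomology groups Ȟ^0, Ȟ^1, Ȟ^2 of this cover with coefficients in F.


Ȟ^0 = Z; Ȟ^1 = Z; Ȟ^2 = 0

nerve of the cover:
  W1={{q1},{q5},{q1,q2},{q1,q3},{q1,q5},{q1,q6},{q1,q7},{q2,q5},{q3,q5},{q4,q5},{q5,q6},{q1,q2,q5},{q1,q2,q6},{q1,q3,q7},{q1,q5,q6},{q2,q5,q6},{q3,q4,q5}} W2={{q2},{q6},{q7},{q1,q2},{q1,q6},{q1,q7},{q2,q5},{q2,q6},{q3,q7},{q4,q7},{q5,q6},{q1,q2,q5},{q1,q2,q6},{q1,q3,q7},{q1,q5,q6},{q2,q5,q6},{q3,q4,q7}} W3={{q4},{q6},{q7},{q1,q6},{q1,q7},{q2,q6},{q3,q4},{q3,q7},{q4,q5},{q4,q7},{q5,q6},{q1,q2,q6},{q1,q3,q7},{q1,q5,q6},{q2,q5,q6},{q3,q4,q5},{q3,q4,q7}} W4={{q2},{q3},{q1,q2},{q1,q3},{q2,q5},{q2,q6},{q3,q4},{q3,q5},{q3,q7},{q1,q2,q5},{q1,q2,q6},{q1,q3,q7},{q2,q5,q6},{q3,q4,q5},{q3,q4,q7}}
  W12={{q1,q2},{q1,q6},{q1,q7},{q2,q5},{q5,q6},{q1,q2,q5},{q1,q2,q6},{q1,q3,q7},{q1,q5,q6},{q2,q5,q6}} W13={{q1,q6},{q1,q7},{q4,q5},{q5,q6},{q1,q2,q6},{q1,q3,q7},{q1,q5,q6},{q2,q5,q6},{q3,q4,q5}} W14={{q1,q2},{q1,q3},{q2,q5},{q3,q5},{q1,q2,q5},{q1,q2,q6},{q1,q3,q7},{q2,q5,q6},{q3,q4,q5}} W23={{q6},{q7},{q1,q6},{q1,q7},{q2,q6},{q3,q7},{q4,q7},{q5,q6},{q1,q2,q6},{q1,q3,q7},{q1,q5,q6},{q2,q5,q6},{q3,q4,q7}} W24={{q2},{q1,q2},{q2,q5},{q2,q6},{q3,q7},{q1,q2,q5},{q1,q2,q6},{q1,q3,q7},{q2,q5,q6},{q3,q4,q7}} W34={{q2,q6},{q3,q4},{q3,q7},{q1,q2,q6},{q1,q3,q7},{q2,q5,q6},{q3,q4,q5},{q3,q4,q7}}
  W123={{q1,q6},{q1,q7},{q5,q6},{q1,q2,q6},{q1,q3,q7},{q1,q5,q6},{q2,q5,q6}} W124={{q1,q2},{q2,q5},{q1,q2,q5},{q1,q2,q6},{q1,q3,q7},{q2,q5,q6}} W134={{q1,q2,q6},{q1,q3,q7},{q2,q5,q6},{q3,q4,q5}} W234={{q2,q6},{q3,q7},{q1,q2,q6},{q1,q3,q7},{q2,q5,q6},{q3,q4,q7}}
  W1234={{q1,q2,q6},{q1,q3,q7},{q2,q5,q6}}
components per intersection:
  W1: {{q1},{q5},{q1,q2},{q1,q3},{q1,q5},{q1,q6},{q1,q7},{q2,q5},{q3,q5},{q4,q5},{q5,q6},{q1,q2,q5},{q1,q2,q6},{q1,q3,q7},{q1,q5,q6},{q2,q5,q6},{q3,q4,q5}}
  W2: {{q2},{q6},{q1,q2},{q1,q6},{q2,q5},{q2,q6},{q5,q6},{q1,q2,q5},{q1,q2,q6},{q1,q5,q6},{q2,q5,q6}} {{q7},{q1,q7},{q3,q7},{q4,q7},{q1,q3,q7},{q3,q4,q7}}
  W3: {{q4},{q7},{q1,q7},{q3,q4},{q3,q7},{q4,q5},{q4,q7},{q1,q3,q7},{q3,q4,q5},{q3,q4,q7}} {{q6},{q1,q6},{q2,q6},{q5,q6},{q1,q2,q6},{q1,q5,q6},{q2,q5,q6}}
  W4: {{q2},{q1,q2},{q2,q5},{q2,q6},{q1,q2,q5},{q1,q2,q6},{q2,q5,q6}} {{q3},{q1,q3},{q3,q4},{q3,q5},{q3,q7},{q1,q3,q7},{q3,q4,q5},{q3,q4,q7}}
  W12: {{q1,q2},{q1,q6},{q2,q5},{q5,q6},{q1,q2,q5},{q1,q2,q6},{q1,q5,q6},{q2,q5,q6}} {{q1,q7},{q1,q3,q7}}
  W13: {{q1,q6},{q5,q6},{q1,q2,q6},{q1,q5,q6},{q2,q5,q6}} {{q1,q7},{q1,q3,q7}} {{q4,q5},{q3,q4,q5}}
  W14: {{q1,q2},{q2,q5},{q1,q2,q5},{q1,q2,q6},{q2,q5,q6}} {{q1,q3},{q1,q3,q7}} {{q3,q5},{q3,q4,q5}}
  W23: {{q6},{q1,q6},{q2,q6},{q5,q6},{q1,q2,q6},{q1,q5,q6},{q2,q5,q6}} {{q7},{q1,q7},{q3,q7},{q4,q7},{q1,q3,q7},{q3,q4,q7}}
  W24: {{q2},{q1,q2},{q2,q5},{q2,q6},{q1,q2,q5},{q1,q2,q6},{q2,q5,q6}} {{q3,q7},{q1,q3,q7},{q3,q4,q7}}
  W34: {{q2,q6},{q1,q2,q6},{q2,q5,q6}} {{q3,q4},{q3,q7},{q1,q3,q7},{q3,q4,q5},{q3,q4,q7}}
  W123: {{q1,q6},{q5,q6},{q1,q2,q6},{q1,q5,q6},{q2,q5,q6}} {{q1,q7},{q1,q3,q7}}
  W124: {{q1,q2},{q2,q5},{q1,q2,q5},{q1,q2,q6},{q2,q5,q6}} {{q1,q3,q7}}
  W134: {{q1,q2,q6}} {{q1,q3,q7}} {{q2,q5,q6}} {{q3,q4,q5}}
  W234: {{q2,q6},{q1,q2,q6},{q2,q5,q6}} {{q3,q7},{q1,q3,q7},{q3,q4,q7}}
  W1234: {{q1,q2,q6}} {{q1,q3,q7}} {{q2,q5,q6}}
C dims 7,14,10,3; δ0: rk 6, SNF 1^6; δ1: rk 7, SNF 1^7; δ2: rk 3, SNF 1^3
Ȟ^0 = (7 − 6) − 0 = 1, so Ȟ^0 ≅ Z
Ȟ^1 = (14 − 7) − 6 = 1, so Ȟ^1 ≅ Z
Ȟ^2 = (10 − 3) − 7 = 0, so Ȟ^2 ≅ 0


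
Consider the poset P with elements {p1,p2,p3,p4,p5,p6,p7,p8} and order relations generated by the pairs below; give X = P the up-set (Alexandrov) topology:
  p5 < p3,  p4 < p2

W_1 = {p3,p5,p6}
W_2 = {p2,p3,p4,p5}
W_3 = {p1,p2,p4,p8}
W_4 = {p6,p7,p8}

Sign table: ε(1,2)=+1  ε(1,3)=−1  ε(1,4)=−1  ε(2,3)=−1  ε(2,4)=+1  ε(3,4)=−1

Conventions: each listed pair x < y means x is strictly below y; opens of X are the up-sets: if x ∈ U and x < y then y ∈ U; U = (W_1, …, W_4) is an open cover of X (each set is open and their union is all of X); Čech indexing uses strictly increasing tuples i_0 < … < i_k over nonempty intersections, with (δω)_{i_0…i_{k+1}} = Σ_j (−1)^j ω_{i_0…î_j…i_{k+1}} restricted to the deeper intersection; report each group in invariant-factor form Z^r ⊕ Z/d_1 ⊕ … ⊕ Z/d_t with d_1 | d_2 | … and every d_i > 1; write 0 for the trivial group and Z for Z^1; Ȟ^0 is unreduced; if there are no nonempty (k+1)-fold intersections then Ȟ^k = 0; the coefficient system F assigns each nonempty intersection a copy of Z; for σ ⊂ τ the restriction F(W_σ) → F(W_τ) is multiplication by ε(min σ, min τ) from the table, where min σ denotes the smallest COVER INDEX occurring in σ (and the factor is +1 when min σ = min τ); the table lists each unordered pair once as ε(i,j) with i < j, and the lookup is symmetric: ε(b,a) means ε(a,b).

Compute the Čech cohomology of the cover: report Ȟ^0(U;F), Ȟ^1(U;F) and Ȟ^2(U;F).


Ȟ^0 ≅ 0, Ȟ^1 ≅ Z/2 and Ȟ^2 ≅ 0

nerve of the cover:
  W12={p3,p5} W14={p6} W23={p2,p4} W34={p8}
C dims 4,4; δ0: rk 4, SNF 1^3·2
Ȟ^0 = (4 − 4) − 0 = 0, so Ȟ^0 ≅ 0
Ȟ^1 = (4 − 0) − 4 = 0 plus torsion [2], so Ȟ^1 ≅ Z/2
Ȟ^2 = (0 − 0) − 0 = 0, so Ȟ^2 ≅ 0


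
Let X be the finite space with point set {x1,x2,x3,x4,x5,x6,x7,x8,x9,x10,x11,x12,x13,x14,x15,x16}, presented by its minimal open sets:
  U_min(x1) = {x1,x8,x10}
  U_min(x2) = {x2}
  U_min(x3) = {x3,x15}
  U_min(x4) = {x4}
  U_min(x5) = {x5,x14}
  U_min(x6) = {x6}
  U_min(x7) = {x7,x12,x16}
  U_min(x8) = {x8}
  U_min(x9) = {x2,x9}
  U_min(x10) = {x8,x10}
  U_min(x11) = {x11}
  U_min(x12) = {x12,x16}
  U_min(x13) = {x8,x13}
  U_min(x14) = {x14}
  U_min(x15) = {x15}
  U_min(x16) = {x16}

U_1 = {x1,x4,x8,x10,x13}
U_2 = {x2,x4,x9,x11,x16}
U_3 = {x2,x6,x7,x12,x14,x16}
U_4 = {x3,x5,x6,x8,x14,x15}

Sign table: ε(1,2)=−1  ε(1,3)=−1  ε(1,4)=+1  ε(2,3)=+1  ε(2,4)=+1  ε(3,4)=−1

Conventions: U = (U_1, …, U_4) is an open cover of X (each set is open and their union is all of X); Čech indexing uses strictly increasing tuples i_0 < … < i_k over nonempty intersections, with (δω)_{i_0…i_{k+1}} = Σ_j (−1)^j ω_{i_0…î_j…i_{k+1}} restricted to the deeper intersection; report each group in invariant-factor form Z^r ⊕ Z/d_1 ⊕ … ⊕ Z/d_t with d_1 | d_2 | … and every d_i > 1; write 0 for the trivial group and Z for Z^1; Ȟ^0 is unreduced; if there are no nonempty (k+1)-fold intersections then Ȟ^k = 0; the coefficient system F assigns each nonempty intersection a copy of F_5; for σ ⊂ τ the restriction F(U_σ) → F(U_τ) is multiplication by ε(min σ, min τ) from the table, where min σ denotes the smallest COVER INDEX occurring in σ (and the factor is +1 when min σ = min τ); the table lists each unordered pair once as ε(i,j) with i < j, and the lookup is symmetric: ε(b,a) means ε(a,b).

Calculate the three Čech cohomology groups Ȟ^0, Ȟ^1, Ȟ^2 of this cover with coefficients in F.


nerve simplices:
  U12={x4} U14={x8} U23={x2,x16} U34={x6,x14}
C dims 4,4; δ0: rk_F5 3
degree 0: 4−3−0 = 1 → Ȟ^0 ≅ Z/5
degree 1: 4−0−3 = 1 → Ȟ^1 ≅ Z/5
degree 2: 0−0−0 = 0 → Ȟ^2 ≅ 0

Ȟ^0(U;F) ≅ Z/5; Ȟ^1(U;F) ≅ Z/5; Ȟ^2(U;F) ≅ 0


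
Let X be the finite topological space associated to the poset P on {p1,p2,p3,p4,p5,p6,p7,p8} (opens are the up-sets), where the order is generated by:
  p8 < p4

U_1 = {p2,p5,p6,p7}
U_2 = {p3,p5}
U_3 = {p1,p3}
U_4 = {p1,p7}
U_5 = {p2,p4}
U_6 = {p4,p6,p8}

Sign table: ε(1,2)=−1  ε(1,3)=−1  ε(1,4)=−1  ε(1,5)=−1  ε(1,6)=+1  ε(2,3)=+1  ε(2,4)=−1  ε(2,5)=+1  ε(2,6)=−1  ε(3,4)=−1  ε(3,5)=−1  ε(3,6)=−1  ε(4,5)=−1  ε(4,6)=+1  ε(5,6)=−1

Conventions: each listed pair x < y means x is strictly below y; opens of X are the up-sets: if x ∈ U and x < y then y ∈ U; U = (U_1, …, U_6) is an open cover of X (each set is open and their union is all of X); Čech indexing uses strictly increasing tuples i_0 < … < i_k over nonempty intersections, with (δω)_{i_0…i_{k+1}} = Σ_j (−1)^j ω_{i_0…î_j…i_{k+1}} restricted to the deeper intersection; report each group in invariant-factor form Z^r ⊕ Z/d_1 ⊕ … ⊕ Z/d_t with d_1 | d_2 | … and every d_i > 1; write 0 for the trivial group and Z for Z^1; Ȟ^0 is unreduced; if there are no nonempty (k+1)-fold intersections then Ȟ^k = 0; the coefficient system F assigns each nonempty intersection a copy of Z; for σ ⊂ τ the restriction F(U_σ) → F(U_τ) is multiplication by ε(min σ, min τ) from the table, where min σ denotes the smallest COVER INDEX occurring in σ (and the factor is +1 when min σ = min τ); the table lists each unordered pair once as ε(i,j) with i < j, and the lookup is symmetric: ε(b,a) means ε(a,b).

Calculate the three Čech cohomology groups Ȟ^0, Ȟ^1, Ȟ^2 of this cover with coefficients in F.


nerve simplices:
  U12={p5} U14={p7} U15={p2} U16={p6} U23={p3} U34={p1} U56={p4}
C dims 6,7; δ0: rk 6, SNF 1^5·2
degree 0: 6−6−0 = 0 → Ȟ^0 ≅ 0
degree 1: 7−0−6 = 1 plus torsion [2] → Ȟ^1 ≅ Z ⊕ Z/2
degree 2: 0−0−0 = 0 → Ȟ^2 ≅ 0

Ȟ^0(U;F) ≅ 0; Ȟ^1(U;F) ≅ Z ⊕ Z/2; Ȟ^2(U;F) ≅ 0


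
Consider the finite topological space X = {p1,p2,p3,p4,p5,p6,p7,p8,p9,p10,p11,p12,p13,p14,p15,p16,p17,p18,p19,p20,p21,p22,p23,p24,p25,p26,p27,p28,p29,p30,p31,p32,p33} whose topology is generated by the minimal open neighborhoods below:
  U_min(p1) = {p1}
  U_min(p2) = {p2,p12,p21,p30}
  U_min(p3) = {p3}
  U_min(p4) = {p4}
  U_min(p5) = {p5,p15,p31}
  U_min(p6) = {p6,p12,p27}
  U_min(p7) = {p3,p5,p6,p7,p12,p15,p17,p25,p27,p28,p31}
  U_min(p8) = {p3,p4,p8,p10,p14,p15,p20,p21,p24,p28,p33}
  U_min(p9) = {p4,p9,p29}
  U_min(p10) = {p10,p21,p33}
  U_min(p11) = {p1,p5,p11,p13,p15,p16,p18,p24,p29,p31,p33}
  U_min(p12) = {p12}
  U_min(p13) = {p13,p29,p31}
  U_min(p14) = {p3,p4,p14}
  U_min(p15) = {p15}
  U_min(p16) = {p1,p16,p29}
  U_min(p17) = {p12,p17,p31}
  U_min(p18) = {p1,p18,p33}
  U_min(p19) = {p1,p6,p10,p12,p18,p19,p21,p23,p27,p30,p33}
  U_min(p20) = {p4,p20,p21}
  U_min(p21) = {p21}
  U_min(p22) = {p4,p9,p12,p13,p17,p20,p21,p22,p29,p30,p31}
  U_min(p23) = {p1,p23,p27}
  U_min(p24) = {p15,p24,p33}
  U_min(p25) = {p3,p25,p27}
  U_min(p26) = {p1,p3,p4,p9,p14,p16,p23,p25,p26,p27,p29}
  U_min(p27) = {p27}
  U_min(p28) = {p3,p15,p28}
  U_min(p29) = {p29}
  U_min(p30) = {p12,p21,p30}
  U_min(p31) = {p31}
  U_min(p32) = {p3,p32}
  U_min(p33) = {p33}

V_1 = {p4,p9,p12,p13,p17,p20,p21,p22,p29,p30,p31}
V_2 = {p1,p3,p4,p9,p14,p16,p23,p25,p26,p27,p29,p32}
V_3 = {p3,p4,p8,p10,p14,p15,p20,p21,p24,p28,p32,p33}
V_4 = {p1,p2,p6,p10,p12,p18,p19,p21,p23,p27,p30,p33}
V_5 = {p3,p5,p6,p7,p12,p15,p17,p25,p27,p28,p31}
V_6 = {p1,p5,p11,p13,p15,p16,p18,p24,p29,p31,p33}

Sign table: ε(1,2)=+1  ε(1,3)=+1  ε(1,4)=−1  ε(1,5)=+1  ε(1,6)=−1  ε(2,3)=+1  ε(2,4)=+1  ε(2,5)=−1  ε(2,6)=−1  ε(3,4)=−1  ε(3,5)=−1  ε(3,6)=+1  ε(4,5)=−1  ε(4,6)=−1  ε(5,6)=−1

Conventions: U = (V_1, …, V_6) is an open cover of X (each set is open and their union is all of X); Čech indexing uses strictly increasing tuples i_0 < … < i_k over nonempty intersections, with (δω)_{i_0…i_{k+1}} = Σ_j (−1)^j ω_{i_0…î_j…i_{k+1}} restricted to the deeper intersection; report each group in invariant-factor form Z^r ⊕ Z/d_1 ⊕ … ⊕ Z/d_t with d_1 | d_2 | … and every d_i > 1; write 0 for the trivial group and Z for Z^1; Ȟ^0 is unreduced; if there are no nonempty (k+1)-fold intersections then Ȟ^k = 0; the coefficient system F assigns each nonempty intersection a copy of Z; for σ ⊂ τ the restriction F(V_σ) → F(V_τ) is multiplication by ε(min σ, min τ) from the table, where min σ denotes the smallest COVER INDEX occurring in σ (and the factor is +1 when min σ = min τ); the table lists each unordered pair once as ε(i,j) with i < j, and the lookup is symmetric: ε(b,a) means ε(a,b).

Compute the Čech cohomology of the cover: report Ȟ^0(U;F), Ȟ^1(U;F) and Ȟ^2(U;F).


Ȟ^0 ≅ 0,  Ȟ^1 ≅ Z/2,  Ȟ^2 ≅ Z

nerve simplices:
  V12={p4,p9,p29} V13={p4,p20,p21} V14={p12,p21,p30} V15={p12,p17,p31} V16={p13,p29,p31} V23={p3,p4,p14,p32} V24={p1,p23,p27} V25={p3,p25,p27} V26={p1,p16,p29} V34={p10,p21,p33} V35={p3,p15,p28} V36={p15,p24,p33} V45={p6,p12,p27} V46={p1,p18,p33} V56={p5,p15,p31}
  V123={p4} V126={p29} V134={p21} V145={p12} V156={p31} V235={p3} V245={p27} V246={p1} V346={p33} V356={p15}
C dims 6,15,10; δ0: rk 6, SNF 1^5·2; δ1: rk 9, SNF 1^9
degree 0: 6−6−0 = 0 → Ȟ^0 ≅ 0
degree 1: 15−9−6 = 0 plus torsion [2] → Ȟ^1 ≅ Z/2
degree 2: 10−0−9 = 1 → Ȟ^2 ≅ Z


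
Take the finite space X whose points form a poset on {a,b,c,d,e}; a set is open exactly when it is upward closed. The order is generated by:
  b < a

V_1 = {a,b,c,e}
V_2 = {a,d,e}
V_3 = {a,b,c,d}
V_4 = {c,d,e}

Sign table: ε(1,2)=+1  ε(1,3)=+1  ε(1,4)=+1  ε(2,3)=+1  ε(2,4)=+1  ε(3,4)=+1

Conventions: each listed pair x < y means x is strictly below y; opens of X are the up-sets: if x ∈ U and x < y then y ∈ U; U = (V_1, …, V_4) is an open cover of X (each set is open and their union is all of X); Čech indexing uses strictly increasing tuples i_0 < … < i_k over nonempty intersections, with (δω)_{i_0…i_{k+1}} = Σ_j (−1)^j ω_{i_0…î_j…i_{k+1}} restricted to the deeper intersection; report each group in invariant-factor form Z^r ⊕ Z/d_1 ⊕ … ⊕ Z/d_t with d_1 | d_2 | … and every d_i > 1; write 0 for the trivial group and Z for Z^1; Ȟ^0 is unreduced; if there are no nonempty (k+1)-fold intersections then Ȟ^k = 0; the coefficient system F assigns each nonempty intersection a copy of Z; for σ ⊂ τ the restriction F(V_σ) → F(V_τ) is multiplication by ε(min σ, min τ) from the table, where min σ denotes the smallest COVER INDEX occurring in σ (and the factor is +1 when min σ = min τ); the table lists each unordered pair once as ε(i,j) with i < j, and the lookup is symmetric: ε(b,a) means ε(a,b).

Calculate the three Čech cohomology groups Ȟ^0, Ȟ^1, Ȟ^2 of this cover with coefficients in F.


Ȟ^0 ≅ Z, Ȟ^1 ≅ 0, Ȟ^2 ≅ Z

intersection data:
  V12={a,e} V13={a,b,c} V14={c,e} V23={a,d} V24={d,e} V34={c,d}
  V123={a} V124={e} V134={c} V234={d}
C dims 4,6,4; δ0: rk 3, SNF 1^3; δ1: rk 3, SNF 1^3
Ȟ^0 = (4 − 3) − 0 = 1, so Ȟ^0 ≅ Z
Ȟ^1 = (6 − 3) − 3 = 0, so Ȟ^1 ≅ 0
Ȟ^2 = (4 − 0) − 3 = 1, so Ȟ^2 ≅ Z


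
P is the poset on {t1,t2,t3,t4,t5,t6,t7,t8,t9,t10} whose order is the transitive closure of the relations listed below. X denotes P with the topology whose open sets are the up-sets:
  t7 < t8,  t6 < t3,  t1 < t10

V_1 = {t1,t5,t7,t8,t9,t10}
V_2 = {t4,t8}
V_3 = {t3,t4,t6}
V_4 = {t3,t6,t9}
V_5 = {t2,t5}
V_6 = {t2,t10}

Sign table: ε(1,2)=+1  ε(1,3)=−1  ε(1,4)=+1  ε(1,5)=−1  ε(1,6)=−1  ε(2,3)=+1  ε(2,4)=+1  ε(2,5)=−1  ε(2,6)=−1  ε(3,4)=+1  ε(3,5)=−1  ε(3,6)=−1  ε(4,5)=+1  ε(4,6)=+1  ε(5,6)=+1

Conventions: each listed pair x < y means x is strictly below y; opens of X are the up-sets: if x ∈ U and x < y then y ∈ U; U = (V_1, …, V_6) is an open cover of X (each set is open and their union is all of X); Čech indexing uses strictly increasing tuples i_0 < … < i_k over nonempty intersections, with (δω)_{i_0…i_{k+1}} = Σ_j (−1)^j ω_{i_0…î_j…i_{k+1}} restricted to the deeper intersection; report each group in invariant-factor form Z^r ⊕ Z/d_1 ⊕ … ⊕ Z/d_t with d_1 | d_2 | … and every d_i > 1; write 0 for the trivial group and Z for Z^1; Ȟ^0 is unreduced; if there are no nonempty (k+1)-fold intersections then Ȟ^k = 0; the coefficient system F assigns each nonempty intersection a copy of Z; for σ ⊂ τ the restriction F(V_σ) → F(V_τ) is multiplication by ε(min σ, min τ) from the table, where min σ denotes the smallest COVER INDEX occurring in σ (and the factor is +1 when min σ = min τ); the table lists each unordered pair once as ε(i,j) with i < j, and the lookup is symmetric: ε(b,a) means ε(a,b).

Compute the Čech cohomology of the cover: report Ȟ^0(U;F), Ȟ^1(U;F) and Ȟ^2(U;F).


nonempty intersections:
  V12={t8} V14={t9} V15={t5} V16={t10} V23={t4} V34={t3,t6} V56={t2}
C dims 6,7; δ0: rk 5, SNF 1^5
Ȟ^0: (6−5)−0=1 ⇒ Z
Ȟ^1: (7−0)−5=2 ⇒ Z^2
Ȟ^2: (0−0)−0=0 ⇒ 0

Ȟ^0 ≅ Z,  Ȟ^1 ≅ Z^2,  Ȟ^2 ≅ 0


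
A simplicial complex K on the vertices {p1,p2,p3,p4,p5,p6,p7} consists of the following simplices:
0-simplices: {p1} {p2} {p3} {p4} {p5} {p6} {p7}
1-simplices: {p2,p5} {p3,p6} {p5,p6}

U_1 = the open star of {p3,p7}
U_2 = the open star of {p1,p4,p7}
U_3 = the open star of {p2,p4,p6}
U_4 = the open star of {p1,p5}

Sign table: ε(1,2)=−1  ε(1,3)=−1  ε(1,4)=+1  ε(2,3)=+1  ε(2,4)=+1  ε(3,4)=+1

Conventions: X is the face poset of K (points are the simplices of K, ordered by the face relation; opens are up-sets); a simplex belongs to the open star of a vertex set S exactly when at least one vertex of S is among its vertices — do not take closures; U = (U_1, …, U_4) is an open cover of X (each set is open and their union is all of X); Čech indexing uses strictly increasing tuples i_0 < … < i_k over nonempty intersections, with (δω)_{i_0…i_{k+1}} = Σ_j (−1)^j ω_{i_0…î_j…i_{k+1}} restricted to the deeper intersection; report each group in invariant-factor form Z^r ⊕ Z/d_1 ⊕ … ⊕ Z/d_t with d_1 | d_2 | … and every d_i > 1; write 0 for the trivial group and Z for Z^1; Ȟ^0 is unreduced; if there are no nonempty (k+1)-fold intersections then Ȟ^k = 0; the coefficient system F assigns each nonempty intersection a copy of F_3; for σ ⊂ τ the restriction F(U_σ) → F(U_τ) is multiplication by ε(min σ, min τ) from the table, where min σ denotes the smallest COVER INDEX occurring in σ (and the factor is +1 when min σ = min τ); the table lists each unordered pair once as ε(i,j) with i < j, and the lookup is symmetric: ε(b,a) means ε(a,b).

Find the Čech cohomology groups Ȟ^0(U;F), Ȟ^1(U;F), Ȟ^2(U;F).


Ȟ^0 = Z/3; Ȟ^1 = Z/3 ⊕ Z/3; Ȟ^2 = 0

nonempty intersections:
  U1={{p3},{p7},{p3,p6}} U2={{p1},{p4},{p7}} U3={{p2},{p4},{p6},{p2,p5},{p3,p6},{p5,p6}} U4={{p1},{p5},{p2,p5},{p5,p6}}
  U12={{p7}} U13={{p3,p6}} U23={{p4}} U24={{p1}} U34={{p2,p5},{p5,p6}}
C dims 4,5; δ0: rk_F3 3
Ȟ^0: (4−3)−0=1 ⇒ Z/3
Ȟ^1: (5−0)−3=2 ⇒ Z/3 ⊕ Z/3
Ȟ^2: (0−0)−0=0 ⇒ 0


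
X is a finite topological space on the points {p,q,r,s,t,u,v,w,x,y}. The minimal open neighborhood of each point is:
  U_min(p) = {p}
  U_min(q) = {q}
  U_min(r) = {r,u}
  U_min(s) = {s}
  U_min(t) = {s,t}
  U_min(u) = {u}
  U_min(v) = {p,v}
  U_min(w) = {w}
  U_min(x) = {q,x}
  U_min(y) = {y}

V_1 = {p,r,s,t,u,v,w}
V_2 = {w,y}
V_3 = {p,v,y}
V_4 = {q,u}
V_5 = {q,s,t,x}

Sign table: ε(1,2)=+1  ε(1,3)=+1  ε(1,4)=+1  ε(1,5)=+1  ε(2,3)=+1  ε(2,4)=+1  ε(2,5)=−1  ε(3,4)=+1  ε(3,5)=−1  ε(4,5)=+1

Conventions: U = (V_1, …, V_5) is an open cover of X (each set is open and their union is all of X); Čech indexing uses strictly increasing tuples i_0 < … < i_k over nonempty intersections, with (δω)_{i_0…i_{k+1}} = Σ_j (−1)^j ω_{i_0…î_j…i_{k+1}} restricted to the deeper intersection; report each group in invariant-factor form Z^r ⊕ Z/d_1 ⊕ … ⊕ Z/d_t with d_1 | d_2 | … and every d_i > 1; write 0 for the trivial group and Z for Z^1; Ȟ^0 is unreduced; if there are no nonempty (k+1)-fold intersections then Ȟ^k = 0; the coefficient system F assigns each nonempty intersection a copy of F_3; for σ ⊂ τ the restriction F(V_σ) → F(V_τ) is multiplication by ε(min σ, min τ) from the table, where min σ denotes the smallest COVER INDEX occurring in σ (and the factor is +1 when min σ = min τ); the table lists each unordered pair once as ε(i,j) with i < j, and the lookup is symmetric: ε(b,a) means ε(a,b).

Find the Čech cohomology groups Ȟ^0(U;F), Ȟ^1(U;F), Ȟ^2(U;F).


Ȟ^0 = Z/3, Ȟ^1 = Z/3 ⊕ Z/3, Ȟ^2 = 0

nerve simplices:
  V12={w} V13={p,v} V14={u} V15={s,t} V23={y} V45={q}
C dims 5,6; δ0: rk_F3 4
degree 0: 5−4−0 = 1 → Ȟ^0 ≅ Z/3
degree 1: 6−0−4 = 2 → Ȟ^1 ≅ Z/3 ⊕ Z/3
degree 2: 0−0−0 = 0 → Ȟ^2 ≅ 0


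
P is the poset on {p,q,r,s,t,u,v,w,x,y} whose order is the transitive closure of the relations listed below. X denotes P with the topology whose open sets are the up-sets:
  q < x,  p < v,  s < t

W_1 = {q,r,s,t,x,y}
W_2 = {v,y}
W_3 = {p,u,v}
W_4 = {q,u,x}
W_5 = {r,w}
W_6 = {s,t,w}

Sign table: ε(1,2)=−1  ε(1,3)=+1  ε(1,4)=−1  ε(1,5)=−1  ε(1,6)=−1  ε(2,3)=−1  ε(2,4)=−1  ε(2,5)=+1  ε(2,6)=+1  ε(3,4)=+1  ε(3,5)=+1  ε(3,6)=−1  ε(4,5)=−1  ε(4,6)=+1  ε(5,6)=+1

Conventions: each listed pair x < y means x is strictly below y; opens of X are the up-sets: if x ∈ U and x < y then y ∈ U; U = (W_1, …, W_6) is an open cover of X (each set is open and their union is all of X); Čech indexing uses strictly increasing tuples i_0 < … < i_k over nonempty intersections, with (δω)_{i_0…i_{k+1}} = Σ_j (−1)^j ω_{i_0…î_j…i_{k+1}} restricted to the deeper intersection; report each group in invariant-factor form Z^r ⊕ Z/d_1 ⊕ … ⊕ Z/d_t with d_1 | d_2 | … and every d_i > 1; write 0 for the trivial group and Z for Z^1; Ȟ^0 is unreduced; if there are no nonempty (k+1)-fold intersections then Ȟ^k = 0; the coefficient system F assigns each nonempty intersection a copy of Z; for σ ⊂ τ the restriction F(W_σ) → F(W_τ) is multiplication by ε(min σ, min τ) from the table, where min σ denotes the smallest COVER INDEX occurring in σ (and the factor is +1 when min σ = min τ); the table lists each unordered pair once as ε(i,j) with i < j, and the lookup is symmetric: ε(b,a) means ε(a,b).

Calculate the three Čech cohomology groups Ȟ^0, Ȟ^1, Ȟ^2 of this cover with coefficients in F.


Ȟ^0 ≅ 0, Ȟ^1 ≅ Z ⊕ Z/2, Ȟ^2 ≅ 0

cover nerve:
  W12={y} W14={q,x} W15={r} W16={s,t} W23={v} W34={u} W56={w}
C dims 6,7; δ0: rk 6, SNF 1^5·2
Ȟ^0: (6−6)−0=0 ⇒ 0
Ȟ^1: (7−0)−6=1 plus torsion [2] ⇒ Z ⊕ Z/2
Ȟ^2: (0−0)−0=0 ⇒ 0


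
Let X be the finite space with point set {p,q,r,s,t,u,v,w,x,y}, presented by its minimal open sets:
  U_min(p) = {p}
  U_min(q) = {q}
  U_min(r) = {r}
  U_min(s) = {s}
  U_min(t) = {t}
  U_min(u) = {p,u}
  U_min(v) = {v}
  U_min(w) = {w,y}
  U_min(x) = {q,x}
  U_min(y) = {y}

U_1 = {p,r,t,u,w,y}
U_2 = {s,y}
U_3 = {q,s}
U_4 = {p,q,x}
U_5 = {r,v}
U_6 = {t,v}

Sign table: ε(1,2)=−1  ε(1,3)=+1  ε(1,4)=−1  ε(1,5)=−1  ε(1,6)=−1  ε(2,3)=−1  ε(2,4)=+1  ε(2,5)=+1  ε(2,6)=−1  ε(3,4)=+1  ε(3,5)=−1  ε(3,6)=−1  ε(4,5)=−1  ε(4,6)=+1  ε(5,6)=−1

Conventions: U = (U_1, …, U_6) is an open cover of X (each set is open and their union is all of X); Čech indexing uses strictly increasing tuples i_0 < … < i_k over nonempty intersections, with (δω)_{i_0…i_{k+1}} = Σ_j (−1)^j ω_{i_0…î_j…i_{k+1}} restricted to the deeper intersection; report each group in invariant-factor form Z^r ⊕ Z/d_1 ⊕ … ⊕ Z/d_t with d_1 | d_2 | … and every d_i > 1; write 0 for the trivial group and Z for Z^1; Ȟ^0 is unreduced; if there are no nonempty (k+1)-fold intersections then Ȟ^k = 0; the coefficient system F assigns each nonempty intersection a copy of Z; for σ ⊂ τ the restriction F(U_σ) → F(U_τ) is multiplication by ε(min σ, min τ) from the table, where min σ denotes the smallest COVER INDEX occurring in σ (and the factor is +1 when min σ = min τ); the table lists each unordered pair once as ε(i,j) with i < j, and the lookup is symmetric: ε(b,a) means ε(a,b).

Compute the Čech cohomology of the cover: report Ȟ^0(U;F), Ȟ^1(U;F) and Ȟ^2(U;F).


Ȟ^0 ≅ 0, Ȟ^1 ≅ Z ⊕ Z/2 and Ȟ^2 ≅ 0

cover nerve:
  U12={y} U14={p} U15={r} U16={t} U23={s} U34={q} U56={v}
C dims 6,7; δ0: rk 6, SNF 1^5·2
Ȟ^0: (6−6)−0=0 ⇒ 0
Ȟ^1: (7−0)−6=1 plus torsion [2] ⇒ Z ⊕ Z/2
Ȟ^2: (0−0)−0=0 ⇒ 0


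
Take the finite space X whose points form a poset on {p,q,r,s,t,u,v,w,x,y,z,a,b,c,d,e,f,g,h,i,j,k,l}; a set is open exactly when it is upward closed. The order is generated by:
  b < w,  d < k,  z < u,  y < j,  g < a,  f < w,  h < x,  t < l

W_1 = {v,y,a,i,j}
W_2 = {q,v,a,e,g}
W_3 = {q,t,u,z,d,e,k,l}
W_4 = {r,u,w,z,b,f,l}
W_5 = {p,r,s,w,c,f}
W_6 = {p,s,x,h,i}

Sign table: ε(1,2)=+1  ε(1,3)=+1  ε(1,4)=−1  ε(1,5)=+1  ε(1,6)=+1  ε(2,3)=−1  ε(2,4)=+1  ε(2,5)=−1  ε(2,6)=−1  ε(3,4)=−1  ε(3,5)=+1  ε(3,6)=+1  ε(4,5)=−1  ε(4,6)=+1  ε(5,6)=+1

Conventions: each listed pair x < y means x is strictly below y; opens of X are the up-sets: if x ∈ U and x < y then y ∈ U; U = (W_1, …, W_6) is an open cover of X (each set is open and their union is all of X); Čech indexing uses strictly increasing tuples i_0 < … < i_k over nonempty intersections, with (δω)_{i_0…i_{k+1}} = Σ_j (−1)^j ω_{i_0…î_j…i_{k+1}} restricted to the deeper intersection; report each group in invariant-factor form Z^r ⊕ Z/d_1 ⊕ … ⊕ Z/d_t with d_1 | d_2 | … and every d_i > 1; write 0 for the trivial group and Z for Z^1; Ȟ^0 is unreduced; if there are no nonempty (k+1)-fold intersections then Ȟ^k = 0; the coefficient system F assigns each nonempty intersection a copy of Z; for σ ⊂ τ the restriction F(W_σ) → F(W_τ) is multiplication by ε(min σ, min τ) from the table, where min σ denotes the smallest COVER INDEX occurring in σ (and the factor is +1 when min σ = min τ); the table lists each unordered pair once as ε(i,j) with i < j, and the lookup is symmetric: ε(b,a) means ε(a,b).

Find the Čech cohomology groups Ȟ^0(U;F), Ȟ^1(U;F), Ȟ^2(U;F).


nonempty intersections:
  W12={v,a} W16={i} W23={q,e} W34={u,z,l} W45={r,w,f} W56={p,s}
C dims 6,6; δ0: rk 6, SNF 1^5·2
Ȟ^0: (6−6)−0=0 ⇒ 0
Ȟ^1: (6−0)−6=0 plus torsion [2] ⇒ Z/2
Ȟ^2: (0−0)−0=0 ⇒ 0

Ȟ^0(U;F) ≅ 0, Ȟ^1(U;F) ≅ Z/2 and Ȟ^2(U;F) ≅ 0
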